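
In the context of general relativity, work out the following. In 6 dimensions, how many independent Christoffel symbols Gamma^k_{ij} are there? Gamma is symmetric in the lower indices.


Christoffel symbols Gamma^k_{ij} are symmetric in i,j, so there are d * d(d+1)/2 independent symbols.
d = 6
d(d+1)/2 = 6 * 7 / 2 = 21
Total = 6 * 21 = 126

126


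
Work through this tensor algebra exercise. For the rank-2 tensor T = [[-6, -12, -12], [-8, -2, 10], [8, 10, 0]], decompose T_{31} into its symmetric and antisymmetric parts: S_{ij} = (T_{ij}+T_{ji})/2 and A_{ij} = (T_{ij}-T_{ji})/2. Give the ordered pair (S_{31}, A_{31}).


T_{31} = 8
T_{13} = -12
S_{31} = (8 + -12)/2 = -4/2 = -2
A_{31} = (8 - -12)/2 = 20/2 = 10
Check: S + A = -2 + 10 = 8 = T_{31}.

(-2, 10)


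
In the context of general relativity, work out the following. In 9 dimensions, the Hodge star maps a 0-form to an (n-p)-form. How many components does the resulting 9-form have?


The Hodge dual of a p-form on an n-dimensional manifold is an (n-p)-form.
n = 9, p = 0, so dual degree = 9 - 0 = 9
The number of components is C(n, n-p) = C(9, 9) = 1

1


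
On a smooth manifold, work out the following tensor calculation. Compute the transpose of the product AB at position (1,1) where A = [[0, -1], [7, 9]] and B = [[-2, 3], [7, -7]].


(AB)^T_{ij} = (AB)_{ji} = sum_k A_{jk} B_{ki}.
For i=1, j=1 we need (AB)_{11}:
A_{11} * B_{11} = 0 * -2 = 0
A_{12} * B_{21} = -1 * 7 = -7
Sum = 0 + -7 = -7

-7


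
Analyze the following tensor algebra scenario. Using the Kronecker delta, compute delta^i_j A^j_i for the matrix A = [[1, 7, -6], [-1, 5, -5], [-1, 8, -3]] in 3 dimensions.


The contraction (trace) of a rank-2 tensor is the sum of its diagonal elements.
Diagonal entries: A[1,1] = 1, A[2,2] = 5, A[3,3] = -3
Tr(A) = 1 + 5 + -3 = 3

3


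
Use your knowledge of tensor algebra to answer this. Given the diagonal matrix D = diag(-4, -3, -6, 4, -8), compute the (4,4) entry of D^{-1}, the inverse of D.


For a diagonal matrix, the inverse has entries (D^{-1})_{ii} = 1/d_{ii}.
The diagonal entries are: d_{11} = -4, d_{22} = -3, d_{33} = -6, d_{44} = 4, d_{55} = -8
We need (D^{-1})_{44} = 1/d_{44} = 1/4 = 1/4

1/4


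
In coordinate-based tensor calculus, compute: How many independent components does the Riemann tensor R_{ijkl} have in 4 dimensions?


The Riemann tensor in d dimensions has d^2(d^2 - 1)/12 independent components.
d = 4, so d^2 = 16
d^2 - 1 = 15
d^2(d^2 - 1) = 16 * 15 = 240
Divide by 12: 240 / 12 = 20

20


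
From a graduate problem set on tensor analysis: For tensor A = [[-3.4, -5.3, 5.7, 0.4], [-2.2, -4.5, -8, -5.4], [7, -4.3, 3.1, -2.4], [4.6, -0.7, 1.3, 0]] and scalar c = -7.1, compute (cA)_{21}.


Scalar multiplication: (cA)_{ij} = c * A_{ij}.
c = -7.1
A_{21} = -2.2
(cA)_{21} = -7.1 * -2.2 = 15.62

15.62


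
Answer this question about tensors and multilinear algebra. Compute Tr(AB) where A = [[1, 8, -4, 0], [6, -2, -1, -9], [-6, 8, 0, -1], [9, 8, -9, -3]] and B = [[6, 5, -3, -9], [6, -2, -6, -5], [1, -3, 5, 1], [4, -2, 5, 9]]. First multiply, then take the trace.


Tr(AB) = sum_i (AB)_{ii} where (AB)_{ii} = sum_k A_{ik} B_{ki}.
(AB)_{11} = 1*6 + 8*6 + -4*1 + 0*4 = 50
(AB)_{22} = 6*5 + -2*-2 + -1*-3 + -9*-2 = 55
(AB)_{33} = -6*-3 + 8*-6 + 0*5 + -1*5 = -35
(AB)_{44} = 9*-9 + 8*-5 + -9*1 + -3*9 = -157
Tr(AB) = 50 + 55 + -35 + -157 = -87

-87


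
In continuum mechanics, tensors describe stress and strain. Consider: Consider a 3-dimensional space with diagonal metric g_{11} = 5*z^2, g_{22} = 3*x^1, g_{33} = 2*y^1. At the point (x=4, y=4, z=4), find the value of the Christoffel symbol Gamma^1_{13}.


For a diagonal metric, Gamma^k_{ij} = (1/2) g^{kk} (dg_{ik}/dx_j + dg_{jk}/dx_i - dg_{ij}/dx_k).
The metric is diagonal, so g_{ab} = 0 for a != b.
At the given point: g_{11} = 80, g_{22} = 12, g_{33} = 8
g^{11} = 1/80
dg_{11}/dx_3 = dg_{11}/dx_3 = 40
dg_{31}/dx_1 = 0 (off-diagonal)
dg_{13}/dx_1 = 0 (off-diagonal)
Numerator = 40 + 0 - 0 = 40
Gamma^1_{13} = 40 / (2 * 80) = 1/4

1/4


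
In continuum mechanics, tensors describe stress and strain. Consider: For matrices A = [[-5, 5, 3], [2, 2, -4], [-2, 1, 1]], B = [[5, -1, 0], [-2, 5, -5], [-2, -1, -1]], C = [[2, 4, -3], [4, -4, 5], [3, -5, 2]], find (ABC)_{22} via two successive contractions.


(ABC)_{22} = sum_m (AB)_{2m} C_{m2}. First compute row 2 of AB.
(AB)_{21} = 2*5 + 2*-2 + -4*-2 = 14
(AB)_{22} = 2*-1 + 2*5 + -4*-1 = 12
(AB)_{23} = 2*0 + 2*-5 + -4*-1 = -6
Now contract with column 2 of C:
(AB)_{21} * C_{12} = 14 * 4 = 56
(AB)_{22} * C_{22} = 12 * -4 = -48
(AB)_{23} * C_{32} = -6 * -5 = 30
(ABC)_{22} = 56 + -48 + 30 = 38

38


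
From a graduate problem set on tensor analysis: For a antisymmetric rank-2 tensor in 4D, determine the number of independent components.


A antisymmetric rank-2 tensor in d dimensions has d(d-1)/2 independent components.
d = 4
d(d-1)/2 = 4 * 3 / 2 = 12 / 2 = 6

6


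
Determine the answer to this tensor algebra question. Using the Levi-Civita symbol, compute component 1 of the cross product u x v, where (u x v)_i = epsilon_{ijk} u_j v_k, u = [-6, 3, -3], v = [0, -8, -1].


(u x v)_1 = sum_{j,k} epsilon_{1jk} u_j v_k. Only permutations of (1,2,3) contribute; the two non-zero terms are:
eps_{123} u_2 v_3 = 1 * 3 * -1 = -3
eps_{132} u_3 v_2 = -1 * -3 * -8 = -24
(u x v)_1 = -27

-27


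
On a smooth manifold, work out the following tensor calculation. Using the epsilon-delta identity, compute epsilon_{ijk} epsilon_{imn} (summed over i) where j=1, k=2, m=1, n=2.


Using the identity: epsilon_{ijk} epsilon_{imn} = delta_{jm} delta_{kn} - delta_{jn} delta_{km}.
delta_{11} = 1
delta_{22} = 1
delta_{12} = 0
delta_{21} = 0
Result = 1 * 1 - 0 * 0 = 1 - 0 = 1

1


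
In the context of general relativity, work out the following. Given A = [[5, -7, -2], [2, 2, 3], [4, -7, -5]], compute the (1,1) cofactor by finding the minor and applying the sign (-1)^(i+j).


To find cofactor C_{11}, delete row 1 and column 1.
The resulting 2x2 submatrix is: [[2, 3], [-7, -5]]
Minor M_{11} = 2*-5 - 3*-7
  = -10 - -21 = 11
Sign = (-1)^(1+1) = (-1)^2 = 1
Cofactor C_{11} = 1 * 11 = 11

11


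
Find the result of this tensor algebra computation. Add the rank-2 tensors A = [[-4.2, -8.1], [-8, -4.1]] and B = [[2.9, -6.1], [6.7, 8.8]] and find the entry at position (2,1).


Tensor addition is component-wise: (A + B)_{ij} = A_{ij} + B_{ij}.
A_{21} = -8
B_{21} = 6.7
(A + B)_{21} = -8 + 6.7 = -1.3

-1.3


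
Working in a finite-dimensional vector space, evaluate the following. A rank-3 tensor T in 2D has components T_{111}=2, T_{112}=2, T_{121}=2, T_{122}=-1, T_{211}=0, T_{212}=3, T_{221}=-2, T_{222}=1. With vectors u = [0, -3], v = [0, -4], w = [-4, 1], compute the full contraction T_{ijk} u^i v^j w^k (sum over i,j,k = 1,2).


S = sum over i,j,k of T_{ijk} u_i v_j w_k. Expanding all 8 terms:
T_{111}*u_1*v_1*w_1 = 2*0*0*-4 = 0  (running total: 0)
T_{112}*u_1*v_1*w_2 = 2*0*0*1 = 0  (running total: 0)
T_{121}*u_1*v_2*w_1 = 2*0*-4*-4 = 0  (running total: 0)
T_{122}*u_1*v_2*w_2 = -1*0*-4*1 = 0  (running total: 0)
T_{211}*u_2*v_1*w_1 = 0*-3*0*-4 = 0  (running total: 0)
T_{212}*u_2*v_1*w_2 = 3*-3*0*1 = 0  (running total: 0)
T_{221}*u_2*v_2*w_1 = -2*-3*-4*-4 = 96  (running total: 96)
T_{222}*u_2*v_2*w_2 = 1*-3*-4*1 = 12  (running total: 108)
S = 108

108


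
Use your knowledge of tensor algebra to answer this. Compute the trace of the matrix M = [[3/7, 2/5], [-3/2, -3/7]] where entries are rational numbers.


The trace is the sum of diagonal entries.
Diagonal: M[1,1] = 3/7, M[2,2] = -3/7
Tr(M) = 3/7 + -3/7
Computing step by step:
After adding M[1,1]: 3/7
After adding M[2,2]: 0
Tr(M) = 0

0


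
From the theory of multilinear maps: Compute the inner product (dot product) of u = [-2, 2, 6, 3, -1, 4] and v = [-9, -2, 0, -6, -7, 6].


The inner product u . v = sum of u_i * v_i.
Term-by-term: -2 * -9, 2 * -2, 6 * 0, 3 * -6, -1 * -7, 4 * 6
Products: 18, -4, 0, -18, 7, 24
Sum = 18 + -4 + 0 + -18 + 7 + 24 = 27

27


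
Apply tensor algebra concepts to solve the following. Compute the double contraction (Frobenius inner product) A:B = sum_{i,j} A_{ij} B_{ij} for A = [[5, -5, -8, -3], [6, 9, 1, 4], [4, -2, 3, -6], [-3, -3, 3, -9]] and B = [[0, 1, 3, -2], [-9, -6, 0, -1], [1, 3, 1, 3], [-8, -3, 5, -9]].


A:B = sum over all i,j of A_{ij} * B_{ij}.
Row 1: 5*0=0, -5*1=-5, -8*3=-24, -3*-2=6 => row sum = -23
Row 2: 6*-9=-54, 9*-6=-54, 1*0=0, 4*-1=-4 => row sum = -112
Row 3: 4*1=4, -2*3=-6, 3*1=3, -6*3=-18 => row sum = -17
Row 4: -3*-8=24, -3*-3=9, 3*5=15, -9*-9=81 => row sum = 129
Total = -23 + -112 + -17 + 129 = -23

-23


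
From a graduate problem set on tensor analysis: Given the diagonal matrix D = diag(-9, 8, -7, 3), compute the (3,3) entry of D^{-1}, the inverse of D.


For a diagonal matrix, the inverse has entries (D^{-1})_{ii} = 1/d_{ii}.
The diagonal entries are: d_{11} = -9, d_{22} = 8, d_{33} = -7, d_{44} = 3
We need (D^{-1})_{33} = 1/d_{33} = 1/-7 = -1/7

-1/7


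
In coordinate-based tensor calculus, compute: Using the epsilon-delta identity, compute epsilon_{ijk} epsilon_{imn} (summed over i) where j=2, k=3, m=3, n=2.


Using the identity: epsilon_{ijk} epsilon_{imn} = delta_{jm} delta_{kn} - delta_{jn} delta_{km}.
delta_{23} = 0
delta_{32} = 0
delta_{22} = 1
delta_{33} = 1
Result = 0 * 0 - 1 * 1 = 0 - 1 = -1

-1


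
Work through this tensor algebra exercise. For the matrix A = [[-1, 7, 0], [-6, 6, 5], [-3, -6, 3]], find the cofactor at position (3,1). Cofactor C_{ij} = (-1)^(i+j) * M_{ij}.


To find cofactor C_{31}, delete row 3 and column 1.
The resulting 2x2 submatrix is: [[7, 0], [6, 5]]
Minor M_{31} = 7*5 - 0*6
  = 35 - 0 = 35
Sign = (-1)^(3+1) = (-1)^4 = 1
Cofactor C_{31} = 1 * 35 = 35

35


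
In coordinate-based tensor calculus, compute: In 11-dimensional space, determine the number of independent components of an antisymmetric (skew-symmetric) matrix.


An antisymmetric rank-2 tensor satisfies A_{ij} = -A_{ji}, so diagonal entries are zero.
The independent components are the upper-triangular entries: C(n, 2) = n(n-1)/2.
n = 11
C(11, 2) = 11 * 10 / 2 = 110 / 2 = 55

55


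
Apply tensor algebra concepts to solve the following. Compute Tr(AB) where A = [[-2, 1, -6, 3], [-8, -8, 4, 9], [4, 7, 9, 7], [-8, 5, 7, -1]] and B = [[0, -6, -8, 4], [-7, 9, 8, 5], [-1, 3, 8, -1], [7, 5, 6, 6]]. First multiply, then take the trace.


Tr(AB) = sum_i (AB)_{ii} where (AB)_{ii} = sum_k A_{ik} B_{ki}.
(AB)_{11} = -2*0 + 1*-7 + -6*-1 + 3*7 = 20
(AB)_{22} = -8*-6 + -8*9 + 4*3 + 9*5 = 33
(AB)_{33} = 4*-8 + 7*8 + 9*8 + 7*6 = 138
(AB)_{44} = -8*4 + 5*5 + 7*-1 + -1*6 = -20
Tr(AB) = 20 + 33 + 138 + -20 = 171

171


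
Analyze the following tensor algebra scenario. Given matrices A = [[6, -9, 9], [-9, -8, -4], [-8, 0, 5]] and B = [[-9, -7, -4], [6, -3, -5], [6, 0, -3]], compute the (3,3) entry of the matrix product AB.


(AB)_{ij} = sum_k A_{ik} B_{kj}.
For i=3, j=3:
A_{31} * B_{13} = -8 * -4 = 32
A_{32} * B_{23} = 0 * -5 = 0
A_{33} * B_{33} = 5 * -3 = -15
Sum = 32 + 0 + -15 = 17

17


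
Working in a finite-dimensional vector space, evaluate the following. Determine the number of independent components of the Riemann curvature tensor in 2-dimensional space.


The Riemann tensor in d dimensions has d^2(d^2 - 1)/12 independent components.
d = 2, so d^2 = 4
d^2 - 1 = 3
d^2(d^2 - 1) = 4 * 3 = 12
Divide by 12: 12 / 12 = 1

1


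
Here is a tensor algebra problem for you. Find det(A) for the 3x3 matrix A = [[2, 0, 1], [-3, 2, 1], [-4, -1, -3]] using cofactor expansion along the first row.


Expanding along the first row, det(A) = a11*M_11 - a12*M_12 + a13*M_13, where M_1j is the (1,j) minor.
Minor M_11 = 2*-3 - 1*-1 = -5
Minor M_12 = -3*-3 - 1*-4 = 13
Minor M_13 = -3*-1 - 2*-4 = 11
det = 2*(-5) - 0*(13) + 1*(11)
    = -10 - 0 + 11
    = 1

1


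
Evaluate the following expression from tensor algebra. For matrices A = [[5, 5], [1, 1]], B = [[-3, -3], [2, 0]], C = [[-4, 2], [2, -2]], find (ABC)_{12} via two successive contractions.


(ABC)_{12} = sum_m (AB)_{1m} C_{m2}. First compute row 1 of AB.
(AB)_{11} = 5*-3 + 5*2 = -5
(AB)_{12} = 5*-3 + 5*0 = -15
Now contract with column 2 of C:
(AB)_{11} * C_{12} = -5 * 2 = -10
(AB)_{12} * C_{22} = -15 * -2 = 30
(ABC)_{12} = -10 + 30 = 20

20


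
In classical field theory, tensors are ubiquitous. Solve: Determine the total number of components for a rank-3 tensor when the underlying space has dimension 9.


The number of components of a rank-r tensor in d dimensions is d^r.
Here d = 9 and r = 3.
9^3 = 729

729


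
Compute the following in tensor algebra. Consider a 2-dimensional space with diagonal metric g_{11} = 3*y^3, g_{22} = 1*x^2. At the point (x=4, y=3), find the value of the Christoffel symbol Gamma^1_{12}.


For a diagonal metric, Gamma^k_{ij} = (1/2) g^{kk} (dg_{ik}/dx_j + dg_{jk}/dx_i - dg_{ij}/dx_k).
The metric is diagonal, so g_{ab} = 0 for a != b.
At the given point: g_{11} = 81, g_{22} = 16
g^{11} = 1/81
dg_{11}/dx_2 = dg_{11}/dx_2 = 81
dg_{21}/dx_1 = 0 (off-diagonal)
dg_{12}/dx_1 = 0 (off-diagonal)
Numerator = 81 + 0 - 0 = 81
Gamma^1_{12} = 81 / (2 * 81) = 1/2

1/2


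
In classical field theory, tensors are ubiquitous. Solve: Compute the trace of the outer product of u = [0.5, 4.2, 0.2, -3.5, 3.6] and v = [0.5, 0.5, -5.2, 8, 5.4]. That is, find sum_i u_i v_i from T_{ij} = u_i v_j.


The outer product gives T_{ij} = u_i v_j.
The trace (contraction) is Tr(T) = sum_i T_{ii} = sum_i u_i v_i.
Diagonal entries:
T_{11} = u_1 * v_1 = 0.5 * 0.5 = 0.25
T_{22} = u_2 * v_2 = 4.2 * 0.5 = 2.1
T_{33} = u_3 * v_3 = 0.2 * -5.2 = -1.04
T_{44} = u_4 * v_4 = -3.5 * 8 = -28
T_{55} = u_5 * v_5 = 3.6 * 5.4 = 19.44
Tr(T) = 0.25 + 2.1 + -1.04 + -28 + 19.44 = -7.25

-7.25


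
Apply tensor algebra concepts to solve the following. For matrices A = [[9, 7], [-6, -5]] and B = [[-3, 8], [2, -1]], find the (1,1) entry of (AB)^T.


(AB)^T_{ij} = (AB)_{ji} = sum_k A_{jk} B_{ki}.
For i=1, j=1 we need (AB)_{11}:
A_{11} * B_{11} = 9 * -3 = -27
A_{12} * B_{21} = 7 * 2 = 14
Sum = -27 + 14 = -13

-13


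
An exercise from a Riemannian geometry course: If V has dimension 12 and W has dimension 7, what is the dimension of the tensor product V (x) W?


The dimension of a tensor product is the product of dimensions.
dim(V) = 12, dim(W) = 7
dim(V (x) W) = 12 * 7 = 84

84


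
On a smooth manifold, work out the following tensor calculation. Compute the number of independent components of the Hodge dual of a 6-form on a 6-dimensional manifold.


The Hodge dual of a p-form on an n-dimensional manifold is an (n-p)-form.
n = 6, p = 6, so dual degree = 6 - 6 = 0
The number of components is C(n, n-p) = C(6, 0) = 1

1


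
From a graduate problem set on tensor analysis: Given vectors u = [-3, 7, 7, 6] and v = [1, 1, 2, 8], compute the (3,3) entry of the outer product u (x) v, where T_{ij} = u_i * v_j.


The outer product entry T_{ij} = u_i * v_j.
We need i=3, j=3.
u_3 = 7, v_3 = 2
T_{3,3} = 7 * 2 = 14

14


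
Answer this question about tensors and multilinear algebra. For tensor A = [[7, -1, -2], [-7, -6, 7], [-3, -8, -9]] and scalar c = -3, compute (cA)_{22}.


Scalar multiplication: (cA)_{ij} = c * A_{ij}.
c = -3
A_{22} = -6
(cA)_{22} = -3 * -6 = 18

18


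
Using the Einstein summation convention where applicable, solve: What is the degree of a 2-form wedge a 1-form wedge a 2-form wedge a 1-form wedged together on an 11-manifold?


The degree of a wedge product is the sum of the degrees of the individual forms.
Degrees: 2, 1, 2, 1
Total degree = 2 + 1 + 2 + 1 = 6

6


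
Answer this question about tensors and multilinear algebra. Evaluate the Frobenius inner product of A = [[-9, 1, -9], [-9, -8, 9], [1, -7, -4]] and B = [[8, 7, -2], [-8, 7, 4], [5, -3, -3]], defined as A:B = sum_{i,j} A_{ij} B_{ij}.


A:B = sum over all i,j of A_{ij} * B_{ij}.
Row 1: -9*8=-72, 1*7=7, -9*-2=18 => row sum = -47
Row 2: -9*-8=72, -8*7=-56, 9*4=36 => row sum = 52
Row 3: 1*5=5, -7*-3=21, -4*-3=12 => row sum = 38
Total = -47 + 52 + 38 = 43

43


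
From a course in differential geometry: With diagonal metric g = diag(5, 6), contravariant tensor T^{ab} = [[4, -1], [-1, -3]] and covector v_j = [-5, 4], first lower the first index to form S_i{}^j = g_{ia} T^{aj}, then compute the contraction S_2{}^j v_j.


Step 1: lower the first index. For a diagonal metric, g_{ia} T^{aj} = g_{ii} T^{ij} (no sum on i).
g_{22} = 6
S_2{}^1 = 6 * T^{21} = 6 * -1 = -6
S_2{}^2 = 6 * T^{22} = 6 * -3 = -18
Step 2: contract S_2{}^j with v_j.
S_2{}^1 * v_1 = -6 * -5 = 30
S_2{}^2 * v_2 = -18 * 4 = -72
Result = 30 + -72 = -42

-42


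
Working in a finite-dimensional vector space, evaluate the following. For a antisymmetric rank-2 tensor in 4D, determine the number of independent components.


A antisymmetric rank-2 tensor in d dimensions has d(d-1)/2 independent components.
d = 4
d(d-1)/2 = 4 * 3 / 2 = 12 / 2 = 6

6


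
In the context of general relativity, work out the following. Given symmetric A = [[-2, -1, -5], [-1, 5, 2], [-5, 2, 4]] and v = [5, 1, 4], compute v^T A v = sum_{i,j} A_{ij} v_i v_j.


First compute Av:
(Av)_1 = -2*5 + -1*1 + -5*4 = -31
(Av)_2 = -1*5 + 5*1 + 2*4 = 8
(Av)_3 = -5*5 + 2*1 + 4*4 = -7
Av = [-31, 8, -7]
Then v^T (Av) = 5*-31 + 1*8 + 4*-7
= -155 + 8 + -28 = -175

-175


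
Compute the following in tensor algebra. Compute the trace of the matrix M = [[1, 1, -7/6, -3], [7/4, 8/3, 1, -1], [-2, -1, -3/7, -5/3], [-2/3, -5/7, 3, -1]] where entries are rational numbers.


The trace is the sum of diagonal entries.
Diagonal: M[1,1] = 1, M[2,2] = 8/3, M[3,3] = -3/7, M[4,4] = -1
Tr(M) = 1 + 8/3 + -3/7 + -1
Computing step by step:
After adding M[1,1]: 1
After adding M[2,2]: 11/3
After adding M[3,3]: 68/21
After adding M[4,4]: 47/21
Tr(M) = 47/21

47/21


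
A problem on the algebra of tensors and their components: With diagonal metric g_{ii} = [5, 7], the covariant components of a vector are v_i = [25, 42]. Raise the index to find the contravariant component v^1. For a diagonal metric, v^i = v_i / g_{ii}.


To raise an index with a diagonal metric: v^i = v_i / g_{ii}.
For index 1: v_1 = 25, g_{11} = 5
v^1 = 25 / 5 = 5

5


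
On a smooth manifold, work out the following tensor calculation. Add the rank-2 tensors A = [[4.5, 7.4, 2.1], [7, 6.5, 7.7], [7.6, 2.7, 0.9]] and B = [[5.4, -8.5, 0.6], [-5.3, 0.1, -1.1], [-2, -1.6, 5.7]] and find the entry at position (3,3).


Tensor addition is component-wise: (A + B)_{ij} = A_{ij} + B_{ij}.
A_{33} = 0.9
B_{33} = 5.7
(A + B)_{33} = 0.9 + 5.7 = 6.6

6.6


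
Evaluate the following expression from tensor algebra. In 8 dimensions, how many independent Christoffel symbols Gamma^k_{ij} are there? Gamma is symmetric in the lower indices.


Christoffel symbols Gamma^k_{ij} are symmetric in i,j, so there are d * d(d+1)/2 independent symbols.
d = 8
d(d+1)/2 = 8 * 9 / 2 = 36
Total = 8 * 36 = 288

288


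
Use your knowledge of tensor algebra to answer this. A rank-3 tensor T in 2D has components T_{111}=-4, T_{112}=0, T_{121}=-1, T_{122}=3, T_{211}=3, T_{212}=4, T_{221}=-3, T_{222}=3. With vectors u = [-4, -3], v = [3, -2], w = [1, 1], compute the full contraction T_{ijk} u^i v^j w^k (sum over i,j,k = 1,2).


S = sum over i,j,k of T_{ijk} u_i v_j w_k. Expanding all 8 terms:
T_{111}*u_1*v_1*w_1 = -4*-4*3*1 = 48  (running total: 48)
T_{112}*u_1*v_1*w_2 = 0*-4*3*1 = 0  (running total: 48)
T_{121}*u_1*v_2*w_1 = -1*-4*-2*1 = -8  (running total: 40)
T_{122}*u_1*v_2*w_2 = 3*-4*-2*1 = 24  (running total: 64)
T_{211}*u_2*v_1*w_1 = 3*-3*3*1 = -27  (running total: 37)
T_{212}*u_2*v_1*w_2 = 4*-3*3*1 = -36  (running total: 1)
T_{221}*u_2*v_2*w_1 = -3*-3*-2*1 = -18  (running total: -17)
T_{222}*u_2*v_2*w_2 = 3*-3*-2*1 = 18  (running total: 1)
S = 1

1


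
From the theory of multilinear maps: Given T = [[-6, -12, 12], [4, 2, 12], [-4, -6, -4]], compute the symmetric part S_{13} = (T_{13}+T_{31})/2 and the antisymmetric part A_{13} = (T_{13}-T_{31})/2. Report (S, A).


T_{13} = 12
T_{31} = -4
S_{13} = (12 + -4)/2 = 8/2 = 4
A_{13} = (12 - -4)/2 = 16/2 = 8
Check: S + A = 4 + 8 = 12 = T_{13}.

(4, 8)


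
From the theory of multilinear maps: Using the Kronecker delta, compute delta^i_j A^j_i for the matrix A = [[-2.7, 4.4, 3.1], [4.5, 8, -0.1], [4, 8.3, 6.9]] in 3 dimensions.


The contraction (trace) of a rank-2 tensor is the sum of its diagonal elements.
Diagonal entries: A[1,1] = -2.7, A[2,2] = 8, A[3,3] = 6.9
Tr(A) = -2.7 + 8 + 6.9 = 12.2

12.2


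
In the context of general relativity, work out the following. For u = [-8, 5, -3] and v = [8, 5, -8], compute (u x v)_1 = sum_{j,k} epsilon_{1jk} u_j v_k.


(u x v)_1 = sum_{j,k} epsilon_{1jk} u_j v_k. Only permutations of (1,2,3) contribute; the two non-zero terms are:
eps_{123} u_2 v_3 = 1 * 5 * -8 = -40
eps_{132} u_3 v_2 = -1 * -3 * 5 = 15
(u x v)_1 = -25

-25


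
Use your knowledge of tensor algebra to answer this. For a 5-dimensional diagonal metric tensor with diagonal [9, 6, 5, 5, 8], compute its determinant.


For a diagonal metric, the determinant is the product of diagonal entries.
Diagonal entries: 9, 6, 5, 5, 8
det(g) = 9 * 6 * 5 * 5 * 8 = 10800

10800


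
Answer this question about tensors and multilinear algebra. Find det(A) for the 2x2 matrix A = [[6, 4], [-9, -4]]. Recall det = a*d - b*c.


For a 2x2 matrix [[a, b], [c, d]], det = a*d - b*c.
a = 6, b = 4, c = -9, d = -4
a*d = 6 * -4 = -24
b*c = 4 * -9 = -36
det = -24 - -36 = 12

12


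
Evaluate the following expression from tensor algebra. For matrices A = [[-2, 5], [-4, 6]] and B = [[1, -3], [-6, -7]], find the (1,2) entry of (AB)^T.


(AB)^T_{ij} = (AB)_{ji} = sum_k A_{jk} B_{ki}.
For i=1, j=2 we need (AB)_{21}:
A_{21} * B_{11} = -4 * 1 = -4
A_{22} * B_{21} = 6 * -6 = -36
Sum = -4 + -36 = -40

-40


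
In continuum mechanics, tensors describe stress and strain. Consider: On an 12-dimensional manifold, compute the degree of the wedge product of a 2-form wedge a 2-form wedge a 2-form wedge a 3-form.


The degree of a wedge product is the sum of the degrees of the individual forms.
Degrees: 2, 2, 2, 3
Total degree = 2 + 2 + 2 + 3 = 9

9


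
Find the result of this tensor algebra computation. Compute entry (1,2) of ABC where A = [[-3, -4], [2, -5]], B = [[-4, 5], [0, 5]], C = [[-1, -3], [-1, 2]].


(ABC)_{12} = sum_m (AB)_{1m} C_{m2}. First compute row 1 of AB.
(AB)_{11} = -3*-4 + -4*0 = 12
(AB)_{12} = -3*5 + -4*5 = -35
Now contract with column 2 of C:
(AB)_{11} * C_{12} = 12 * -3 = -36
(AB)_{12} * C_{22} = -35 * 2 = -70
(ABC)_{12} = -36 + -70 = -106

-106


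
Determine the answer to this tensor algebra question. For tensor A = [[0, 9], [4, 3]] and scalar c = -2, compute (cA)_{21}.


Scalar multiplication: (cA)_{ij} = c * A_{ij}.
c = -2
A_{21} = 4
(cA)_{21} = -2 * 4 = -8

-8


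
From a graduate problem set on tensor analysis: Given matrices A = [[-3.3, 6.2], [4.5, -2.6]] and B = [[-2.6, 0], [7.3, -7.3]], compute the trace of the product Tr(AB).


Tr(AB) = sum_i (AB)_{ii} where (AB)_{ii} = sum_k A_{ik} B_{ki}.
(AB)_{11} = -3.3*-2.6 + 6.2*7.3 = 53.84
(AB)_{22} = 4.5*0 + -2.6*-7.3 = 18.98
Tr(AB) = 53.84 + 18.98 = 72.82

72.82


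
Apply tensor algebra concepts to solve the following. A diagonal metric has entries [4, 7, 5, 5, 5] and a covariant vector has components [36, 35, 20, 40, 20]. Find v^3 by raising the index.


To raise an index with a diagonal metric: v^i = v_i / g_{ii}.
For index 3: v_3 = 20, g_{33} = 5
v^3 = 20 / 5 = 4

4


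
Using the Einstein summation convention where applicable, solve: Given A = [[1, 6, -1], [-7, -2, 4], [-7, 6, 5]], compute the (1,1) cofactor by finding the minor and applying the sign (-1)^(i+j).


To find cofactor C_{11}, delete row 1 and column 1.
The resulting 2x2 submatrix is: [[-2, 4], [6, 5]]
Minor M_{11} = -2*5 - 4*6
  = -10 - 24 = -34
Sign = (-1)^(1+1) = (-1)^2 = 1
Cofactor C_{11} = 1 * -34 = -34

-34


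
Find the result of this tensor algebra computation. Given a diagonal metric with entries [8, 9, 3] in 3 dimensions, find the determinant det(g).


For a diagonal metric, the determinant is the product of diagonal entries.
Diagonal entries: 8, 9, 3
det(g) = 8 * 9 * 3 = 216

216


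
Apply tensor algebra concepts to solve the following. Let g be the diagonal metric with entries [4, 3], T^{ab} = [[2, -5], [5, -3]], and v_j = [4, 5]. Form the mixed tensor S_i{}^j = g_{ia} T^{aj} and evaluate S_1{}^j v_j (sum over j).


Step 1: lower the first index. For a diagonal metric, g_{ia} T^{aj} = g_{ii} T^{ij} (no sum on i).
g_{11} = 4
S_1{}^1 = 4 * T^{11} = 4 * 2 = 8
S_1{}^2 = 4 * T^{12} = 4 * -5 = -20
Step 2: contract S_1{}^j with v_j.
S_1{}^1 * v_1 = 8 * 4 = 32
S_1{}^2 * v_2 = -20 * 5 = -100
Result = 32 + -100 = -68

-68


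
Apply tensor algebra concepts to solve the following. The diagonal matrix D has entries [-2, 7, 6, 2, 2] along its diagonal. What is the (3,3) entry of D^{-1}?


For a diagonal matrix, the inverse has entries (D^{-1})_{ii} = 1/d_{ii}.
The diagonal entries are: d_{11} = -2, d_{22} = 7, d_{33} = 6, d_{44} = 2, d_{55} = 2
We need (D^{-1})_{33} = 1/d_{33} = 1/6 = 1/6

1/6


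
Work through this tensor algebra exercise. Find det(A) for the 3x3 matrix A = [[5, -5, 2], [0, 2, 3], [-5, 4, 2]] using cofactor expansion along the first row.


Expanding along the first row, det(A) = a11*M_11 - a12*M_12 + a13*M_13, where M_1j is the (1,j) minor.
Minor M_11 = 2*2 - 3*4 = -8
Minor M_12 = 0*2 - 3*-5 = 15
Minor M_13 = 0*4 - 2*-5 = 10
det = 5*(-8) - -5*(15) + 2*(10)
    = -40 - -75 + 20
    = 55

55


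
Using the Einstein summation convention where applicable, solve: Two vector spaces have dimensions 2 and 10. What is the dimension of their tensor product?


The dimension of a tensor product is the product of dimensions.
dim(V) = 2, dim(W) = 10
dim(V (x) W) = 2 * 10 = 20

20


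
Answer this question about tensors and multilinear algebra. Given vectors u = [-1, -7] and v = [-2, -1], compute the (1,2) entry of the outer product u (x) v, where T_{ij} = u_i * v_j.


The outer product entry T_{ij} = u_i * v_j.
We need i=1, j=2.
u_1 = -1, v_2 = -1
T_{1,2} = -1 * -1 = 1

1


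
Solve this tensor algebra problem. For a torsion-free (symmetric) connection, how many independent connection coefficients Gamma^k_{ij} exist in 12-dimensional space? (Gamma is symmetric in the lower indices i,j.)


Christoffel symbols Gamma^k_{ij} are symmetric in i,j, so there are d * d(d+1)/2 independent symbols.
d = 12
d(d+1)/2 = 12 * 13 / 2 = 78
Total = 12 * 78 = 936

936


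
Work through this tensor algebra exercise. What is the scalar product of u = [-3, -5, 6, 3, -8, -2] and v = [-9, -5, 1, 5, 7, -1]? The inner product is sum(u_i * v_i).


The inner product u . v = sum of u_i * v_i.
Term-by-term: -3 * -9, -5 * -5, 6 * 1, 3 * 5, -8 * 7, -2 * -1
Products: 27, 25, 6, 15, -56, 2
Sum = 27 + 25 + 6 + 15 + -56 + 2 = 19

19


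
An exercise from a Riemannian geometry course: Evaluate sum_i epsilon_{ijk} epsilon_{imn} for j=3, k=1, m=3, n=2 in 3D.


Using the identity: epsilon_{ijk} epsilon_{imn} = delta_{jm} delta_{kn} - delta_{jn} delta_{km}.
delta_{33} = 1
delta_{12} = 0
delta_{32} = 0
delta_{13} = 0
Result = 1 * 0 - 0 * 0 = 0 - 0 = 0

0


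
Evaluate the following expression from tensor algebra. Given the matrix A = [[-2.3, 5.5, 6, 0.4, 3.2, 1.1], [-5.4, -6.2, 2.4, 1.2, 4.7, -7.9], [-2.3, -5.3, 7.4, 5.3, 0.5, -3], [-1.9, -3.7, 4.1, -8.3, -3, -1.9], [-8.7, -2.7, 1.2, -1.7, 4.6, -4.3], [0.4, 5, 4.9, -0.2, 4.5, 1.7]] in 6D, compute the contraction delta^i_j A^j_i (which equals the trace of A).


The contraction (trace) of a rank-2 tensor is the sum of its diagonal elements.
Diagonal entries: A[1,1] = -2.3, A[2,2] = -6.2, A[3,3] = 7.4, A[4,4] = -8.3, A[5,5] = 4.6, A[6,6] = 1.7
Tr(A) = -2.3 + -6.2 + 7.4 + -8.3 + 4.6 + 1.7 = -3.1

-3.1


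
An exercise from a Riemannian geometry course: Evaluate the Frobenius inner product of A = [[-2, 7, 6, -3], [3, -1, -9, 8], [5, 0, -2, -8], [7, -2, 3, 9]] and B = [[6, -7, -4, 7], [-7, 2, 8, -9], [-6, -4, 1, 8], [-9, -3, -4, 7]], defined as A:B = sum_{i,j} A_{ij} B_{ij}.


A:B = sum over all i,j of A_{ij} * B_{ij}.
Row 1: -2*6=-12, 7*-7=-49, 6*-4=-24, -3*7=-21 => row sum = -106
Row 2: 3*-7=-21, -1*2=-2, -9*8=-72, 8*-9=-72 => row sum = -167
Row 3: 5*-6=-30, 0*-4=0, -2*1=-2, -8*8=-64 => row sum = -96
Row 4: 7*-9=-63, -2*-3=6, 3*-4=-12, 9*7=63 => row sum = -6
Total = -106 + -167 + -96 + -6 = -375

-375


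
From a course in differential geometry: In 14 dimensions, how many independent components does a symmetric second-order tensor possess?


A symmetric rank-2 tensor in d dimensions has d(d+1)/2 independent components.
d = 14
d(d+1)/2 = 14 * 15 / 2 = 210 / 2 = 105

105


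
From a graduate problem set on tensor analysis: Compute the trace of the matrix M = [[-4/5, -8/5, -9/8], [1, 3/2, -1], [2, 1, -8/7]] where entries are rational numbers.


The trace is the sum of diagonal entries.
Diagonal: M[1,1] = -4/5, M[2,2] = 3/2, M[3,3] = -8/7
Tr(M) = -4/5 + 3/2 + -8/7
Computing step by step:
After adding M[1,1]: -4/5
After adding M[2,2]: 7/10
After adding M[3,3]: -31/70
Tr(M) = -31/70

-31/70


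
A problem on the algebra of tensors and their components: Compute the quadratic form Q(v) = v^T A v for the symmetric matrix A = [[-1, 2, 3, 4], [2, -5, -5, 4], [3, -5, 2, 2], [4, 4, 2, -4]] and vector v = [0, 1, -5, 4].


First compute Av:
(Av)_1 = -1*0 + 2*1 + 3*-5 + 4*4 = 3
(Av)_2 = 2*0 + -5*1 + -5*-5 + 4*4 = 36
(Av)_3 = 3*0 + -5*1 + 2*-5 + 2*4 = -7
(Av)_4 = 4*0 + 4*1 + 2*-5 + -4*4 = -22
Av = [3, 36, -7, -22]
Then v^T (Av) = 0*3 + 1*36 + -5*-7 + 4*-22
= 0 + 36 + 35 + -88 = -17

-17


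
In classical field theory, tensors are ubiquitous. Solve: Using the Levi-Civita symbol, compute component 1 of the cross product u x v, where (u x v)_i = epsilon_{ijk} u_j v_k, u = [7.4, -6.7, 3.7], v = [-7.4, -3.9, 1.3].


(u x v)_1 = sum_{j,k} epsilon_{1jk} u_j v_k. Only permutations of (1,2,3) contribute; the two non-zero terms are:
eps_{123} u_2 v_3 = 1 * -6.7 * 1.3 = -8.71
eps_{132} u_3 v_2 = -1 * 3.7 * -3.9 = 14.43
(u x v)_1 = 5.72

5.72


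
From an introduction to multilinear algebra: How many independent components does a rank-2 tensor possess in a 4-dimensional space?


The number of components of a rank-r tensor in d dimensions is d^r.
Here d = 4 and r = 2.
4^2 = 16

16


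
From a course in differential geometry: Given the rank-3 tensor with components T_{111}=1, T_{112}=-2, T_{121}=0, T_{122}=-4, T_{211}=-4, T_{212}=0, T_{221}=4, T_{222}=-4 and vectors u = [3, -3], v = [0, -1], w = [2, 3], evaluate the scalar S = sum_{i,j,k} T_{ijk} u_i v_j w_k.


S = sum over i,j,k of T_{ijk} u_i v_j w_k. Expanding all 8 terms:
T_{111}*u_1*v_1*w_1 = 1*3*0*2 = 0  (running total: 0)
T_{112}*u_1*v_1*w_2 = -2*3*0*3 = 0  (running total: 0)
T_{121}*u_1*v_2*w_1 = 0*3*-1*2 = 0  (running total: 0)
T_{122}*u_1*v_2*w_2 = -4*3*-1*3 = 36  (running total: 36)
T_{211}*u_2*v_1*w_1 = -4*-3*0*2 = 0  (running total: 36)
T_{212}*u_2*v_1*w_2 = 0*-3*0*3 = 0  (running total: 36)
T_{221}*u_2*v_2*w_1 = 4*-3*-1*2 = 24  (running total: 60)
T_{222}*u_2*v_2*w_2 = -4*-3*-1*3 = -36  (running total: 24)
S = 24

24


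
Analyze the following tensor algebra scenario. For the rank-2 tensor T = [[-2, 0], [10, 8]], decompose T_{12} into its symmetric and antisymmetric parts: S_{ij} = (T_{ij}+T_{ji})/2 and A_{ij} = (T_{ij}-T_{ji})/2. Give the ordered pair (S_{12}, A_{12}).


T_{12} = 0
T_{21} = 10
S_{12} = (0 + 10)/2 = 10/2 = 5
A_{12} = (0 - 10)/2 = -10/2 = -5
Check: S + A = 5 + -5 = 0 = T_{12}.

(5, -5)


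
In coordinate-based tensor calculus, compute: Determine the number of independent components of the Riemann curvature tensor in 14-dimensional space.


The Riemann tensor in d dimensions has d^2(d^2 - 1)/12 independent components.
d = 14, so d^2 = 196
d^2 - 1 = 195
d^2(d^2 - 1) = 196 * 195 = 38220
Divide by 12: 38220 / 12 = 3185

3185


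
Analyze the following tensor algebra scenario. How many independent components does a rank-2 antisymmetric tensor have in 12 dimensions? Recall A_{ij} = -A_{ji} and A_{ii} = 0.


An antisymmetric rank-2 tensor satisfies A_{ij} = -A_{ji}, so diagonal entries are zero.
The independent components are the upper-triangular entries: C(n, 2) = n(n-1)/2.
n = 12
C(12, 2) = 12 * 11 / 2 = 132 / 2 = 66

66


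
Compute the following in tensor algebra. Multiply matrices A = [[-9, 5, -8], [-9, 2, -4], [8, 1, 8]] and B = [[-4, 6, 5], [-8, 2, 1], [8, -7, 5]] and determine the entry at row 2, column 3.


(AB)_{ij} = sum_k A_{ik} B_{kj}.
For i=2, j=3:
A_{21} * B_{13} = -9 * 5 = -45
A_{22} * B_{23} = 2 * 1 = 2
A_{23} * B_{33} = -4 * 5 = -20
Sum = -45 + 2 + -20 = -63

-63


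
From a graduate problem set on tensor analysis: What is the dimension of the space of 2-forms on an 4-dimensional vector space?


The dimension of the space of p-forms on an n-dimensional space is C(n, p).
n = 4, p = 2
C(4, 2) = 4! / (2! * 2!) = 6

6


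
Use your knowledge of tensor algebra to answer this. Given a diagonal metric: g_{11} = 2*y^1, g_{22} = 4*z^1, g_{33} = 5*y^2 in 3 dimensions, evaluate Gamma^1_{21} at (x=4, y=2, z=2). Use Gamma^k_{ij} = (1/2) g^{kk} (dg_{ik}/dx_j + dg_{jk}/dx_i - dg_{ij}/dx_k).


For a diagonal metric, Gamma^k_{ij} = (1/2) g^{kk} (dg_{ik}/dx_j + dg_{jk}/dx_i - dg_{ij}/dx_k).
The metric is diagonal, so g_{ab} = 0 for a != b.
At the given point: g_{11} = 4, g_{22} = 8, g_{33} = 20
g^{11} = 1/4
dg_{21}/dx_1 = 0 (off-diagonal)
dg_{11}/dx_2 = dg_{11}/dx_2 = 2
dg_{21}/dx_1 = 0 (off-diagonal)
Numerator = 0 + 2 - 0 = 2
Gamma^1_{21} = 2 / (2 * 4) = 1/4

1/4


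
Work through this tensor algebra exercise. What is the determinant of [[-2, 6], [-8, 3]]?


For a 2x2 matrix [[a, b], [c, d]], det = a*d - b*c.
a = -2, b = 6, c = -8, d = 3
a*d = -2 * 3 = -6
b*c = 6 * -8 = -48
det = -6 - -48 = 42

42


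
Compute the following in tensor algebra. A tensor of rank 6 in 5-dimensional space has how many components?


The number of components of a rank-r tensor in d dimensions is d^r.
Here d = 5 and r = 6.
5^6 = 15625

15625


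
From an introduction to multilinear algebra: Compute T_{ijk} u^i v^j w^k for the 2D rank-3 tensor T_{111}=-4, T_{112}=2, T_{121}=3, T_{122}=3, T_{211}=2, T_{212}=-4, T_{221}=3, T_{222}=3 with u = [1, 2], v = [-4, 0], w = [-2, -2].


S = sum over i,j,k of T_{ijk} u_i v_j w_k. Expanding all 8 terms:
T_{111}*u_1*v_1*w_1 = -4*1*-4*-2 = -32  (running total: -32)
T_{112}*u_1*v_1*w_2 = 2*1*-4*-2 = 16  (running total: -16)
T_{121}*u_1*v_2*w_1 = 3*1*0*-2 = 0  (running total: -16)
T_{122}*u_1*v_2*w_2 = 3*1*0*-2 = 0  (running total: -16)
T_{211}*u_2*v_1*w_1 = 2*2*-4*-2 = 32  (running total: 16)
T_{212}*u_2*v_1*w_2 = -4*2*-4*-2 = -64  (running total: -48)
T_{221}*u_2*v_2*w_1 = 3*2*0*-2 = 0  (running total: -48)
T_{222}*u_2*v_2*w_2 = 3*2*0*-2 = 0  (running total: -48)
S = -48

-48


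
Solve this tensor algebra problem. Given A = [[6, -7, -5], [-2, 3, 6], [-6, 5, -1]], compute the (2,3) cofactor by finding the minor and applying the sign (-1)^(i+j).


To find cofactor C_{23}, delete row 2 and column 3.
The resulting 2x2 submatrix is: [[6, -7], [-6, 5]]
Minor M_{23} = 6*5 - -7*-6
  = 30 - 42 = -12
Sign = (-1)^(2+3) = (-1)^5 = -1
Cofactor C_{23} = -1 * -12 = 12

12


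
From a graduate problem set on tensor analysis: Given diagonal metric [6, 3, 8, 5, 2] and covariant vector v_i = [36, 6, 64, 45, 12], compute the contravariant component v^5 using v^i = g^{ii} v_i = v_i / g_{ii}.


To raise an index with a diagonal metric: v^i = v_i / g_{ii}.
For index 5: v_5 = 12, g_{55} = 2
v^5 = 12 / 2 = 6

6


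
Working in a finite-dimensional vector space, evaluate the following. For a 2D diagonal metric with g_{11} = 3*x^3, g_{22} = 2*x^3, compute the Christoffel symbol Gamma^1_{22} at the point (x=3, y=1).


For a diagonal metric, Gamma^k_{ij} = (1/2) g^{kk} (dg_{ik}/dx_j + dg_{jk}/dx_i - dg_{ij}/dx_k).
The metric is diagonal, so g_{ab} = 0 for a != b.
At the given point: g_{11} = 81, g_{22} = 54
g^{11} = 1/81
dg_{21}/dx_2 = 0 (off-diagonal)
dg_{21}/dx_2 = 0 (off-diagonal)
dg_{22}/dx_1 = dg_{22}/dx_1 = 54
Numerator = 0 + 0 - 54 = -54
Gamma^1_{22} = -54 / (2 * 81) = -1/3

-1/3


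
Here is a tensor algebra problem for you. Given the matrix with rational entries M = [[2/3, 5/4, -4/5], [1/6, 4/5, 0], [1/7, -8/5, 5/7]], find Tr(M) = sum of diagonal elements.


The trace is the sum of diagonal entries.
Diagonal: M[1,1] = 2/3, M[2,2] = 4/5, M[3,3] = 5/7
Tr(M) = 2/3 + 4/5 + 5/7
Computing step by step:
After adding M[1,1]: 2/3
After adding M[2,2]: 22/15
After adding M[3,3]: 229/105
Tr(M) = 229/105

229/105


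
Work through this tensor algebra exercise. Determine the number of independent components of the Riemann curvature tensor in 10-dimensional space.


The Riemann tensor in d dimensions has d^2(d^2 - 1)/12 independent components.
d = 10, so d^2 = 100
d^2 - 1 = 99
d^2(d^2 - 1) = 100 * 99 = 9900
Divide by 12: 9900 / 12 = 825

825


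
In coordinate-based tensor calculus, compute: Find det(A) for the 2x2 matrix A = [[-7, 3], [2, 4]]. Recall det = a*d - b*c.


For a 2x2 matrix [[a, b], [c, d]], det = a*d - b*c.
a = -7, b = 3, c = 2, d = 4
a*d = -7 * 4 = -28
b*c = 3 * 2 = 6
det = -28 - 6 = -34

-34


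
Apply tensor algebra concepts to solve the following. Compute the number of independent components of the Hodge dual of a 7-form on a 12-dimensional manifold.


The Hodge dual of a p-form on an n-dimensional manifold is an (n-p)-form.
n = 12, p = 7, so dual degree = 12 - 7 = 5
The number of components is C(n, n-p) = C(12, 5) = 792

792


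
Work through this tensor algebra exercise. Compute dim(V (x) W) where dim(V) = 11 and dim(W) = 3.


The dimension of a tensor product is the product of dimensions.
dim(V) = 11, dim(W) = 3
dim(V (x) W) = 11 * 3 = 33

33


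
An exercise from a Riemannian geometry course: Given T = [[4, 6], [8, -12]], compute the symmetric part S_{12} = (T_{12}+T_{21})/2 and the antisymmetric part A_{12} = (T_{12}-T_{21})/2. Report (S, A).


T_{12} = 6
T_{21} = 8
S_{12} = (6 + 8)/2 = 14/2 = 7
A_{12} = (6 - 8)/2 = -2/2 = -1
Check: S + A = 7 + -1 = 6 = T_{12}.

(7, -1)


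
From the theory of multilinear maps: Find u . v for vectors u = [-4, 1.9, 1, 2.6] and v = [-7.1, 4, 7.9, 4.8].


The inner product u . v = sum of u_i * v_i.
Term-by-term: -4 * -7.1, 1.9 * 4, 1 * 7.9, 2.6 * 4.8
Products: 28.4, 7.6, 7.9, 12.48
Sum = 28.4 + 7.6 + 7.9 + 12.48 = 56.38

56.38


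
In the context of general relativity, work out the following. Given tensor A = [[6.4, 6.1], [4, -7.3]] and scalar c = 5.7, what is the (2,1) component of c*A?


Scalar multiplication: (cA)_{ij} = c * A_{ij}.
c = 5.7
A_{21} = 4
(cA)_{21} = 5.7 * 4 = 22.8

22.8


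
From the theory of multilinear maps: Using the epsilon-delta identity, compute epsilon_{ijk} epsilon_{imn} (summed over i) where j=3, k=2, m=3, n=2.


Using the identity: epsilon_{ijk} epsilon_{imn} = delta_{jm} delta_{kn} - delta_{jn} delta_{km}.
delta_{33} = 1
delta_{22} = 1
delta_{32} = 0
delta_{23} = 0
Result = 1 * 1 - 0 * 0 = 1 - 0 = 1

1


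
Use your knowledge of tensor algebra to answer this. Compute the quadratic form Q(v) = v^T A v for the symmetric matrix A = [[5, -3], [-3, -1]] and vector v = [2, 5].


First compute Av:
(Av)_1 = 5*2 + -3*5 = -5
(Av)_2 = -3*2 + -1*5 = -11
Av = [-5, -11]
Then v^T (Av) = 2*-5 + 5*-11
= -10 + -55 = -65

-65


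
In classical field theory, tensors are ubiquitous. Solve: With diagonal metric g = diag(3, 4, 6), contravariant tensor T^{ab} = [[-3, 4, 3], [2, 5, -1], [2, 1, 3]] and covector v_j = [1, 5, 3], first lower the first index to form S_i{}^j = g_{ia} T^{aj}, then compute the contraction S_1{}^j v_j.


Step 1: lower the first index. For a diagonal metric, g_{ia} T^{aj} = g_{ii} T^{ij} (no sum on i).
g_{11} = 3
S_1{}^1 = 3 * T^{11} = 3 * -3 = -9
S_1{}^2 = 3 * T^{12} = 3 * 4 = 12
S_1{}^3 = 3 * T^{13} = 3 * 3 = 9
Step 2: contract S_1{}^j with v_j.
S_1{}^1 * v_1 = -9 * 1 = -9
S_1{}^2 * v_2 = 12 * 5 = 60
S_1{}^3 * v_3 = 9 * 3 = 27
Result = -9 + 60 + 27 = 78

78


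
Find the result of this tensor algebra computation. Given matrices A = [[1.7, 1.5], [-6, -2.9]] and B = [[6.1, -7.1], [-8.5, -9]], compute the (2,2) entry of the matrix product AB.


(AB)_{ij} = sum_k A_{ik} B_{kj}.
For i=2, j=2:
A_{21} * B_{12} = -6 * -7.1 = 42.6
A_{22} * B_{22} = -2.9 * -9 = 26.1
Sum = 42.6 + 26.1 = 68.7

68.7
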